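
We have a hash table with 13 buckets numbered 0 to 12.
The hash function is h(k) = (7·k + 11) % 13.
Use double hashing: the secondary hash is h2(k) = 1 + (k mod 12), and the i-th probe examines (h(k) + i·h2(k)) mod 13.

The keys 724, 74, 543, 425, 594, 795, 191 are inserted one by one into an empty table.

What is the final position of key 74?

12

724: h=9 → slot 9
74: h=9, h2=3, probe 9,12 → slot 12
543: h=3 → slot 3
425: h=9, h2=6, probe 9,2 → slot 2
594: h=9, h2=7, probe 9,3,10 → slot 10
795: h=12, h2=4, probe 12,3,7 → slot 7
191: h=9, h2=12, probe 9,8 → slot 8
Table: [—, —, 425, 543, —, —, —, 795, 191, 724, 594, —, 74]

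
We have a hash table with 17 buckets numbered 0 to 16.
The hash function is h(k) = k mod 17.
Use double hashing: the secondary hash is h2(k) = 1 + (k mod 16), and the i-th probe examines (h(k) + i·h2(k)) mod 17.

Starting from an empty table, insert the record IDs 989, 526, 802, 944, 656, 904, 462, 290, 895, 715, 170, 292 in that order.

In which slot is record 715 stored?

13

Insert 989: h=3, slot 3 empty → index 3.
Insert 526: h=16, slot 16 empty → index 16.
Insert 802: h=3, h2=3, slot 3 occupied → index 6.
Insert 944: h=9, slot 9 empty → index 9.
Insert 656: h=10, slot 10 empty → index 10.
Insert 904: h=3, h2=9, slot 3 occupied → index 12.
Insert 462: h=3, h2=15, slot 3 occupied → index 1.
Insert 290: h=1, h2=3, slot 1 occupied → index 4.
Insert 895: h=11, slot 11 empty → index 11.
Insert 715: h=1, h2=12, slot 1 occupied → index 13.
Insert 170: h=0, slot 0 empty → index 0.
Insert 292: h=3, h2=5, slot 3 occupied → index 8.
Table: [170, 462, ., 989, 290, ., 802, ., 292, 944, 656, 895, 904, 715, ., ., 526]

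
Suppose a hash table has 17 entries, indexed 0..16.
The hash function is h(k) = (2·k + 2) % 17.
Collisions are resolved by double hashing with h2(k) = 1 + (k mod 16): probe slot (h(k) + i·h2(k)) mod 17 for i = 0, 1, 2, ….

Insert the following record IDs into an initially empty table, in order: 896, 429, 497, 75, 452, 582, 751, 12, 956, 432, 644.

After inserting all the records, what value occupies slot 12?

497

896: h=9 → slot 9
429: h=10 → slot 10
497: h=10, h2=2, probe 10,12 → slot 12
75: h=16 → slot 16
452: h=5 → slot 5
582: h=10, h2=7, probe 10,0 → slot 0
751: h=8 → slot 8
12: h=9, h2=13, probe 9,5,1 → slot 1
956: h=10, h2=13, probe 10,6 → slot 6
432: h=16, h2=1, probe 16,0,1,2 → slot 2
644: h=15 → slot 15
Table: [582, 12, 432, _, _, 452, 956, _, 751, 896, 429, _, 497, _, _, 644, 75]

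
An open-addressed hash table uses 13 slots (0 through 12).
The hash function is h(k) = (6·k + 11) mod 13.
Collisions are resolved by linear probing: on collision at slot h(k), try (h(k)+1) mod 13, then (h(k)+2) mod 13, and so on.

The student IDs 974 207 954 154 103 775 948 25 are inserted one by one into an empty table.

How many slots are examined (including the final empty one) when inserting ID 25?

6

Insert 974: h=5, slot 5 empty → index 5.
Insert 207: h=5, slot 5 occupied → index 6.
Insert 954: h=2, slot 2 empty → index 2.
Insert 154: h=12, slot 12 empty → index 12.
Insert 103: h=5, slots 5,6 occupied → index 7.
Insert 775: h=7, slot 7 occupied → index 8.
Insert 948: h=5, slots 5,6,7,8 occupied → index 9.
Insert 25: h=5, slots 5,6,7,8,9 occupied → index 10.
Table: [∅, ∅, 954, ∅, ∅, 974, 207, 103, 775, 948, 25, ∅, 154]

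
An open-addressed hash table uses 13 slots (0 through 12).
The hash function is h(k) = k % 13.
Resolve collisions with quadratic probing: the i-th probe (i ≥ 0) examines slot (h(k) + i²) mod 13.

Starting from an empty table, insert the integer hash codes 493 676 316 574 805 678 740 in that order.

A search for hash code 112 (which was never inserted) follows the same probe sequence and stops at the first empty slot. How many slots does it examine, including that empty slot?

2

493 hashes to 12; slot 12 is free => place at 12.
676 hashes to 0; slot 0 is free => place at 0.
316 hashes to 4; slot 4 is free => place at 4.
574 hashes to 2; slot 2 is free => place at 2.
805 hashes to 12; 12,0 taken => place at 3.
678 hashes to 2; 2,3 taken => place at 6.
740 hashes to 12; 12,0,3 taken => place at 8.
Table: [676, _, 574, 805, 316, _, 678, _, 740, _, _, _, 493]
Lookup 112: h=8, probe 8,9 → slot 9 empty, not found.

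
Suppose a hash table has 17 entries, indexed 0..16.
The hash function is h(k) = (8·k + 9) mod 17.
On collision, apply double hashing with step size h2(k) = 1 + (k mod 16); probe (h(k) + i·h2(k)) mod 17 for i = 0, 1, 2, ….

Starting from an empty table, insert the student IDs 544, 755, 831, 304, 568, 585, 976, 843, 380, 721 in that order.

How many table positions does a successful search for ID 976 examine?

2

Insert 544: h=9, slot 9 empty → index 9.
Insert 755: h=14, slot 14 empty → index 14.
Insert 831: h=10, slot 10 empty → index 10.
Insert 304: h=10, h2=1, slot 10 occupied → index 11.
Insert 568: h=14, h2=9, slot 14 occupied → index 6.
Insert 585: h=14, h2=10, slot 14 occupied → index 7.
Insert 976: h=14, h2=1, slot 14 occupied → index 15.
Insert 843: h=4, slot 4 empty → index 4.
Insert 380: h=6, h2=13, slot 6 occupied → index 2.
Insert 721: h=14, h2=2, slot 14 occupied → index 16.
Table: [—, —, 380, —, 843, —, 568, 585, —, 544, 831, 304, —, —, 755, 976, 721]
Lookup 976: h=14, h2=1, probe 14,15 → found at 15.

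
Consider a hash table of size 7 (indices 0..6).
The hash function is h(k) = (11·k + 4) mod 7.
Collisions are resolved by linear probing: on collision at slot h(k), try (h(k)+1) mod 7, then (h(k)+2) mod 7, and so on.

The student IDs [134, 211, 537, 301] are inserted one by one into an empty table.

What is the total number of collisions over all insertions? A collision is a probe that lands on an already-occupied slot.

1

134: h=1 => slot 1
211: h=1, probe 1,2 => slot 2
537: h=3 => slot 3
301: h=4 => slot 4
Table: [—, 134, 211, 537, 301, —, —]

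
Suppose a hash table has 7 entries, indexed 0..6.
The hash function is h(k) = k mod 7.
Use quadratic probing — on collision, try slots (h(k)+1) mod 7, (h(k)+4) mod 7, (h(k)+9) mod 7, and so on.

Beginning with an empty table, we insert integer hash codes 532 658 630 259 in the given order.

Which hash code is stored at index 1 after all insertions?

658

Insert 532: h=0, slot 0 empty -> index 0.
Insert 658: h=0, slot 0 occupied -> index 1.
Insert 630: h=0, slots 0,1 occupied -> index 4.
Insert 259: h=0, slots 0,1,4 occupied -> index 2.
Table: [532, 658, 259, ., 630, ., .]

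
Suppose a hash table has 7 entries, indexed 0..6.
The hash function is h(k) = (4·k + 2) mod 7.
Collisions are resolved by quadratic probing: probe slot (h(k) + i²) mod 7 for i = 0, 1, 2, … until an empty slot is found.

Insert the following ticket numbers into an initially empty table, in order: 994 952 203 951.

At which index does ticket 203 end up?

994 hashes to 2; slot 2 is free => place at 2.
952 hashes to 2; 2 taken => place at 3.
203 hashes to 2; 2,3 taken => place at 6.
951 hashes to 5; slot 5 is free => place at 5.
Table: [—, —, 994, 952, —, 951, 203]

6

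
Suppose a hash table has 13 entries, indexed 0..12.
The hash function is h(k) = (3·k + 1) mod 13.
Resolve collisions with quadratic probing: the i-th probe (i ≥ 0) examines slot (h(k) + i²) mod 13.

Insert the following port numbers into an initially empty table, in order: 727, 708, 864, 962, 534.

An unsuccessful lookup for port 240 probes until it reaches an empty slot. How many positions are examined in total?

727 hashes to 11; slot 11 is free => place at 11.
708 hashes to 6; slot 6 is free => place at 6.
864 hashes to 6; 6 taken => place at 7.
962 hashes to 1; slot 1 is free => place at 1.
534 hashes to 4; slot 4 is free => place at 4.
Table: [∅, 962, ∅, ∅, 534, ∅, 708, 864, ∅, ∅, ∅, 727, ∅]
Lookup 240: h=6, probe 6,7,10 → slot 10 empty, not found.

3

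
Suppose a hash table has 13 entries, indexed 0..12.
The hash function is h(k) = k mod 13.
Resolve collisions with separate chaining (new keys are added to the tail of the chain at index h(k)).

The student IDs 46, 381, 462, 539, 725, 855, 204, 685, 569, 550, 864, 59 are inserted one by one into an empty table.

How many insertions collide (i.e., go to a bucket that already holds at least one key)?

7

Insert 46: h=7, bucket 7 empty → new chain.
Insert 381: h=4, bucket 4 empty → new chain.
Insert 462: h=7, bucket 7 nonempty → append to chain.
Insert 539: h=6, bucket 6 empty → new chain.
Insert 725: h=10, bucket 10 empty → new chain.
Insert 855: h=10, bucket 10 nonempty → append to chain.
Insert 204: h=9, bucket 9 empty → new chain.
Insert 685: h=9, bucket 9 nonempty → append to chain.
Insert 569: h=10, bucket 10 nonempty → append to chain.
Insert 550: h=4, bucket 4 nonempty → append to chain.
Insert 864: h=6, bucket 6 nonempty → append to chain.
Insert 59: h=7, bucket 7 nonempty → append to chain.
Final buckets:
0: —
1: —
2: —
3: —
4: 381 -> 550
5: —
6: 539 -> 864
7: 46 -> 462 -> 59
8: —
9: 204 -> 685
10: 725 -> 855 -> 569
11: —
12: —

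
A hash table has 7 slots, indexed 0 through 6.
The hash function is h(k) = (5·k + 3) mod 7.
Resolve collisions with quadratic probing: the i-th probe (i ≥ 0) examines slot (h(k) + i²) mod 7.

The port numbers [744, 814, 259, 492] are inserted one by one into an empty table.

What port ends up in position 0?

Insert 744: h=6, slot 6 empty → index 6.
Insert 814: h=6, slot 6 occupied → index 0.
Insert 259: h=3, slot 3 empty → index 3.
Insert 492: h=6, slots 6,0,3 occupied → index 1.
Table: [814, 492, ., 259, ., ., 744]

814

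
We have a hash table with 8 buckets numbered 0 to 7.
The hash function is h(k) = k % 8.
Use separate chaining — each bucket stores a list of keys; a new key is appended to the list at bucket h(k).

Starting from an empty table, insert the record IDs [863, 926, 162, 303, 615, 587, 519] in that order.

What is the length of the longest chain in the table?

Insert 863: h=7, bucket 7 empty -> new chain.
Insert 926: h=6, bucket 6 empty -> new chain.
Insert 162: h=2, bucket 2 empty -> new chain.
Insert 303: h=7, bucket 7 nonempty -> append to chain.
Insert 615: h=7, bucket 7 nonempty -> append to chain.
Insert 587: h=3, bucket 3 empty -> new chain.
Insert 519: h=7, bucket 7 nonempty -> append to chain.
Final buckets:
0: .
1: .
2: 162
3: 587
4: .
5: .
6: 926
7: 863 -> 303 -> 615 -> 519

4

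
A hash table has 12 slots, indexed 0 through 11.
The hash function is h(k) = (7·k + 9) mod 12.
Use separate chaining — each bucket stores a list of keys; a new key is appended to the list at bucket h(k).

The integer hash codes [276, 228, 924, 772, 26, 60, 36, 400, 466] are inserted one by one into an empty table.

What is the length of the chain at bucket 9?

Insert 276: h=9, bucket 9 empty -> new chain.
Insert 228: h=9, bucket 9 nonempty -> append to chain.
Insert 924: h=9, bucket 9 nonempty -> append to chain.
Insert 772: h=1, bucket 1 empty -> new chain.
Insert 26: h=11, bucket 11 empty -> new chain.
Insert 60: h=9, bucket 9 nonempty -> append to chain.
Insert 36: h=9, bucket 9 nonempty -> append to chain.
Insert 400: h=1, bucket 1 nonempty -> append to chain.
Insert 466: h=7, bucket 7 empty -> new chain.
Final buckets:
0: .
1: 772 -> 400
2: .
3: .
4: .
5: .
6: .
7: 466
8: .
9: 276 -> 228 -> 924 -> 60 -> 36
10: .
11: 26

5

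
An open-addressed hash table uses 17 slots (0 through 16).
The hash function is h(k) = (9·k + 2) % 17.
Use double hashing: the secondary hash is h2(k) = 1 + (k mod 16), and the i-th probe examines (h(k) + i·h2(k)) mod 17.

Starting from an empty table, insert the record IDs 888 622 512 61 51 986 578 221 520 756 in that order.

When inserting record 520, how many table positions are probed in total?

888: h=4 → slot 4
622: h=7 → slot 7
512: h=3 → slot 3
61: h=7, h2=14, probe 7,4,1 → slot 1
51: h=2 → slot 2
986: h=2, h2=11, probe 2,13 → slot 13
578: h=2, h2=3, probe 2,5 → slot 5
221: h=2, h2=14, probe 2,16 → slot 16
520: h=7, h2=9, probe 7,16,8 → slot 8
756: h=6 → slot 6
Table: [—, 61, 51, 512, 888, 578, 756, 622, 520, —, —, —, —, 986, —, —, 221]

3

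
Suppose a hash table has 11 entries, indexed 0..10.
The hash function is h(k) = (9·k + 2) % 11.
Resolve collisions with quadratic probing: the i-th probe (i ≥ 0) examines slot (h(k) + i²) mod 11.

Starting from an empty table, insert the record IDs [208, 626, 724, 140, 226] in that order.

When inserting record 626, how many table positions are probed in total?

208 hashes to 4; slot 4 is free -> place at 4.
626 hashes to 4; 4 taken -> place at 5.
724 hashes to 6; slot 6 is free -> place at 6.
140 hashes to 8; slot 8 is free -> place at 8.
226 hashes to 1; slot 1 is free -> place at 1.
Table: [—, 226, —, —, 208, 626, 724, —, 140, —, —]

2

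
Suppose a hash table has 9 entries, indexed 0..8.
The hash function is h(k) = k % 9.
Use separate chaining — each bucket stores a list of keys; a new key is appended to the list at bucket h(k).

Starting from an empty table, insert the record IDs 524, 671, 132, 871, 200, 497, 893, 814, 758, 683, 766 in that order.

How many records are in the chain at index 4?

Insert 524: h=2, bucket 2 empty → new chain.
Insert 671: h=5, bucket 5 empty → new chain.
Insert 132: h=6, bucket 6 empty → new chain.
Insert 871: h=7, bucket 7 empty → new chain.
Insert 200: h=2, bucket 2 nonempty → append to chain.
Insert 497: h=2, bucket 2 nonempty → append to chain.
Insert 893: h=2, bucket 2 nonempty → append to chain.
Insert 814: h=4, bucket 4 empty → new chain.
Insert 758: h=2, bucket 2 nonempty → append to chain.
Insert 683: h=8, bucket 8 empty → new chain.
Insert 766: h=1, bucket 1 empty → new chain.
Final buckets:
0: _
1: 766
2: 524 -> 200 -> 497 -> 893 -> 758
3: _
4: 814
5: 671
6: 132
7: 871
8: 683

1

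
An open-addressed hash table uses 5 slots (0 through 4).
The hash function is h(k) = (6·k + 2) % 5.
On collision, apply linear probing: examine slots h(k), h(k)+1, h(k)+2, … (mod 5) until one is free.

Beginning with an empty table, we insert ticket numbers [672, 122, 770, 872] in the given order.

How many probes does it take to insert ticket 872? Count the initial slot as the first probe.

3

672 hashes to 4; slot 4 is free => place at 4.
122 hashes to 4; 4 taken => place at 0.
770 hashes to 2; slot 2 is free => place at 2.
872 hashes to 4; 4,0 taken => place at 1.
Table: [122, 872, 770, ., 672]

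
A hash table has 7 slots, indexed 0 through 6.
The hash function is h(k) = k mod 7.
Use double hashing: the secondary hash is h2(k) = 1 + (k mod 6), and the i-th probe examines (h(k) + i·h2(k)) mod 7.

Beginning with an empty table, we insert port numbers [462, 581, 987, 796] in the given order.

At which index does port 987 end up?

462: h=0 → slot 0
581: h=0, h2=6, probe 0,6 → slot 6
987: h=0, h2=4, probe 0,4 → slot 4
796: h=5 → slot 5
Table: [462, -, -, -, 987, 796, 581]

4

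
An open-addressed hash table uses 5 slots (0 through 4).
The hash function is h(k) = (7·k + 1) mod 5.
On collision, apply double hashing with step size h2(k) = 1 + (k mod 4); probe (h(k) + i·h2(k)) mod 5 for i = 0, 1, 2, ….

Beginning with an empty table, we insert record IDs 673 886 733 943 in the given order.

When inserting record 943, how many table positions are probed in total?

673 hashes to 2; slot 2 is free => place at 2.
886 hashes to 3; slot 3 is free => place at 3.
733 hashes to 2, h2=2; 2 taken => place at 4.
943 hashes to 2, h2=4; 2 taken => place at 1.
Table: [., 943, 673, 886, 733]

2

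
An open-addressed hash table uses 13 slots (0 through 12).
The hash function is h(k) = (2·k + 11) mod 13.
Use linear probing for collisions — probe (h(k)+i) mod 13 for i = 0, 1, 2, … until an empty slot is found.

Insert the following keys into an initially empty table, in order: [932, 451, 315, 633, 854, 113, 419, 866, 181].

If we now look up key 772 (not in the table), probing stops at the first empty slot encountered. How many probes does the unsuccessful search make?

Insert 932: h=3, slot 3 empty => index 3.
Insert 451: h=3, slot 3 occupied => index 4.
Insert 315: h=4, slot 4 occupied => index 5.
Insert 633: h=3, slots 3,4,5 occupied => index 6.
Insert 854: h=3, slots 3,4,5,6 occupied => index 7.
Insert 113: h=3, slots 3,4,5,6,7 occupied => index 8.
Insert 419: h=4, slots 4,5,6,7,8 occupied => index 9.
Insert 866: h=1, slot 1 empty => index 1.
Insert 181: h=9, slot 9 occupied => index 10.
Table: [., 866, ., 932, 451, 315, 633, 854, 113, 419, 181, ., .]
Lookup 772: h=8, probe 8,9,10,11 → slot 11 empty, not found.

4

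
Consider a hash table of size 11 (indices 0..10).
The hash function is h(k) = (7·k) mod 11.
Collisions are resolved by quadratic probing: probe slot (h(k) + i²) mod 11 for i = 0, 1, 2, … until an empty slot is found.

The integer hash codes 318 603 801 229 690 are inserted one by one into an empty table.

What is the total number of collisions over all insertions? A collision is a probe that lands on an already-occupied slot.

318: h=4 → slot 4
603: h=8 → slot 8
801: h=8, probe 8,9 → slot 9
229: h=8, probe 8,9,1 → slot 1
690: h=1, probe 1,2 → slot 2
Table: [—, 229, 690, —, 318, —, —, —, 603, 801, —]

4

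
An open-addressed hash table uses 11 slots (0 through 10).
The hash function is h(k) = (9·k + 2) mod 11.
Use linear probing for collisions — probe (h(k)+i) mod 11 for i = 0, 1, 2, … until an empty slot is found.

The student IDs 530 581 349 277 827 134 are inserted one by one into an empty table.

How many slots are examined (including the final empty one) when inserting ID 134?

Insert 530: h=9, slot 9 empty → index 9.
Insert 581: h=6, slot 6 empty → index 6.
Insert 349: h=8, slot 8 empty → index 8.
Insert 277: h=9, slot 9 occupied → index 10.
Insert 827: h=9, slots 9,10 occupied → index 0.
Insert 134: h=9, slots 9,10,0 occupied → index 1.
Table: [827, 134, ., ., ., ., 581, ., 349, 530, 277]

4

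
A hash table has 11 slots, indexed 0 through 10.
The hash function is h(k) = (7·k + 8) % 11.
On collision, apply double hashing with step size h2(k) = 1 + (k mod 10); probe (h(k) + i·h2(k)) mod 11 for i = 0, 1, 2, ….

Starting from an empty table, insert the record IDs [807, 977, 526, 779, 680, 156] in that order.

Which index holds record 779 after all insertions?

Insert 807: h=3, slot 3 empty -> index 3.
Insert 977: h=5, slot 5 empty -> index 5.
Insert 526: h=5, h2=7, slot 5 occupied -> index 1.
Insert 779: h=5, h2=10, slot 5 occupied -> index 4.
Insert 680: h=5, h2=1, slot 5 occupied -> index 6.
Insert 156: h=0, slot 0 empty -> index 0.
Table: [156, 526, _, 807, 779, 977, 680, _, _, _, _]

4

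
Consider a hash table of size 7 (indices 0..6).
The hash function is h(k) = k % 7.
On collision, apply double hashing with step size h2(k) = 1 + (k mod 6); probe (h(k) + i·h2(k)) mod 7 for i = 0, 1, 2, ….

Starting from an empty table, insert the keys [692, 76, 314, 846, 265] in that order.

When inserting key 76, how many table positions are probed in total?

692: h=6 -> slot 6
76: h=6, h2=5, probe 6,4 -> slot 4
314: h=6, h2=3, probe 6,2 -> slot 2
846: h=6, h2=1, probe 6,0 -> slot 0
265: h=6, h2=2, probe 6,1 -> slot 1
Table: [846, 265, 314, ∅, 76, ∅, 692]

2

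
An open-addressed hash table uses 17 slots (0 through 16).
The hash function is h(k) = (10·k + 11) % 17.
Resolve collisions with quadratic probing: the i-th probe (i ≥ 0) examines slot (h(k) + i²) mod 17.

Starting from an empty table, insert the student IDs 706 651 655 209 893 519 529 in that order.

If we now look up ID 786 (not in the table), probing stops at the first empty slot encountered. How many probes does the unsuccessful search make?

Insert 706: h=16, slot 16 empty -> index 16.
Insert 651: h=10, slot 10 empty -> index 10.
Insert 655: h=16, slot 16 occupied -> index 0.
Insert 209: h=10, slot 10 occupied -> index 11.
Insert 893: h=16, slots 16,0 occupied -> index 3.
Insert 519: h=16, slots 16,0,3 occupied -> index 8.
Insert 529: h=14, slot 14 empty -> index 14.
Table: [655, _, _, 893, _, _, _, _, 519, _, 651, 209, _, _, 529, _, 706]
Lookup 786: h=0, probe 0,1 → slot 1 empty, not found.

2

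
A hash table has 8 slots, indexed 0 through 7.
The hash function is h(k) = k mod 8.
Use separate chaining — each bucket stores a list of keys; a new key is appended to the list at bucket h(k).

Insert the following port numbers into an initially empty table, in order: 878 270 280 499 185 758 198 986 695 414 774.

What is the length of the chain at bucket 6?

6

878 → bucket 6
270 → bucket 6 (collision)
280 → bucket 0
499 → bucket 3
185 → bucket 1
758 → bucket 6 (collision)
198 → bucket 6 (collision)
986 → bucket 2
695 → bucket 7
414 → bucket 6 (collision)
774 → bucket 6 (collision)
Final buckets:
0: 280
1: 185
2: 986
3: 499
4: ∅
5: ∅
6: 878 -> 270 -> 758 -> 198 -> 414 -> 774
7: 695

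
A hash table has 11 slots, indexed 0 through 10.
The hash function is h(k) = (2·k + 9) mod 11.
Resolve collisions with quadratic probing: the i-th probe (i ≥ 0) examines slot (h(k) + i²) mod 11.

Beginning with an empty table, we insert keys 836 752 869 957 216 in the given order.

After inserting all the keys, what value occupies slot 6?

Insert 836: h=9, slot 9 empty => index 9.
Insert 752: h=6, slot 6 empty => index 6.
Insert 869: h=9, slot 9 occupied => index 10.
Insert 957: h=9, slots 9,10 occupied => index 2.
Insert 216: h=1, slot 1 empty => index 1.
Table: [., 216, 957, ., ., ., 752, ., ., 836, 869]

752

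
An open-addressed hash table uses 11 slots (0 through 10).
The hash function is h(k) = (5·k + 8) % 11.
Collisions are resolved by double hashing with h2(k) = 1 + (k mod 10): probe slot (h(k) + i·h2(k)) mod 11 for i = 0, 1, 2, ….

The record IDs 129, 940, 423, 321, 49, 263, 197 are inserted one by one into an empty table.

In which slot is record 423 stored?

8

Insert 129: h=4, slot 4 empty → index 4.
Insert 940: h=0, slot 0 empty → index 0.
Insert 423: h=0, h2=4, slots 0,4 occupied → index 8.
Insert 321: h=7, slot 7 empty → index 7.
Insert 49: h=0, h2=10, slot 0 occupied → index 10.
Insert 263: h=3, slot 3 empty → index 3.
Insert 197: h=3, h2=8, slots 3,0,8 occupied → index 5.
Table: [940, —, —, 263, 129, 197, —, 321, 423, —, 49]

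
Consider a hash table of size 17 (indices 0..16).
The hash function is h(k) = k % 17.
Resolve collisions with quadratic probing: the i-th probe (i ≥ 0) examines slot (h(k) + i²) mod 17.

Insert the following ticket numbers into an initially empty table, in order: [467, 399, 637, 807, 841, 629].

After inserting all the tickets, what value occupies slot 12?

467 hashes to 8; slot 8 is free → place at 8.
399 hashes to 8; 8 taken → place at 9.
637 hashes to 8; 8,9 taken → place at 12.
807 hashes to 8; 8,9,12 taken → place at 0.
841 hashes to 8; 8,9,12,0 taken → place at 7.
629 hashes to 0; 0 taken → place at 1.
Table: [807, 629, ∅, ∅, ∅, ∅, ∅, 841, 467, 399, ∅, ∅, 637, ∅, ∅, ∅, ∅]

637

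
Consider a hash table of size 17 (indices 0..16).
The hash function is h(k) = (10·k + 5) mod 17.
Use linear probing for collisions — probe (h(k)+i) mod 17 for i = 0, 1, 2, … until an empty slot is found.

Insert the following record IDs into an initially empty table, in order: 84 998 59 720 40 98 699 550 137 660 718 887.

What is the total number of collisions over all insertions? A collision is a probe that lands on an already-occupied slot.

Insert 84: h=12, slot 12 empty -> index 12.
Insert 998: h=6, slot 6 empty -> index 6.
Insert 59: h=0, slot 0 empty -> index 0.
Insert 720: h=14, slot 14 empty -> index 14.
Insert 40: h=14, slot 14 occupied -> index 15.
Insert 98: h=16, slot 16 empty -> index 16.
Insert 699: h=8, slot 8 empty -> index 8.
Insert 550: h=14, slots 14,15,16,0 occupied -> index 1.
Insert 137: h=15, slots 15,16,0,1 occupied -> index 2.
Insert 660: h=9, slot 9 empty -> index 9.
Insert 718: h=11, slot 11 empty -> index 11.
Insert 887: h=1, slots 1,2 occupied -> index 3.
Table: [59, 550, 137, 887, —, —, 998, —, 699, 660, —, 718, 84, —, 720, 40, 98]

11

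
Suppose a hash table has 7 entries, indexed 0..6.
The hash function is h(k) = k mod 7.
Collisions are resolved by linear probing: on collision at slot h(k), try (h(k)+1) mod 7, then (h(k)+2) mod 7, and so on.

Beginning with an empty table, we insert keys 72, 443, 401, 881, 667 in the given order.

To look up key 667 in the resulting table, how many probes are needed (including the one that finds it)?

4

72 hashes to 2; slot 2 is free => place at 2.
443 hashes to 2; 2 taken => place at 3.
401 hashes to 2; 2,3 taken => place at 4.
881 hashes to 6; slot 6 is free => place at 6.
667 hashes to 2; 2,3,4 taken => place at 5.
Table: [-, -, 72, 443, 401, 667, 881]
Lookup 667: h=2, probe 2,3,4,5 → found at 5.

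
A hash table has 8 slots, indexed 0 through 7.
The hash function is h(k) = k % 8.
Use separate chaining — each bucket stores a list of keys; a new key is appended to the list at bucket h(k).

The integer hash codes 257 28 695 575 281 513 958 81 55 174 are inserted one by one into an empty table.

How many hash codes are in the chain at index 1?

Insert 257: h=1, bucket 1 empty -> new chain.
Insert 28: h=4, bucket 4 empty -> new chain.
Insert 695: h=7, bucket 7 empty -> new chain.
Insert 575: h=7, bucket 7 nonempty -> append to chain.
Insert 281: h=1, bucket 1 nonempty -> append to chain.
Insert 513: h=1, bucket 1 nonempty -> append to chain.
Insert 958: h=6, bucket 6 empty -> new chain.
Insert 81: h=1, bucket 1 nonempty -> append to chain.
Insert 55: h=7, bucket 7 nonempty -> append to chain.
Insert 174: h=6, bucket 6 nonempty -> append to chain.
Final buckets:
0: ∅
1: 257 -> 281 -> 513 -> 81
2: ∅
3: ∅
4: 28
5: ∅
6: 958 -> 174
7: 695 -> 575 -> 55

4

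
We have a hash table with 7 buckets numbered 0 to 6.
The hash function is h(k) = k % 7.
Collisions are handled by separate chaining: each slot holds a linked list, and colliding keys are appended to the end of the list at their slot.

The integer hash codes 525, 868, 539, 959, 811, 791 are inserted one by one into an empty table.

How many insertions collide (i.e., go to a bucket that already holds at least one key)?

Insert 525: h=0, bucket 0 empty -> new chain.
Insert 868: h=0, bucket 0 nonempty -> append to chain.
Insert 539: h=0, bucket 0 nonempty -> append to chain.
Insert 959: h=0, bucket 0 nonempty -> append to chain.
Insert 811: h=6, bucket 6 empty -> new chain.
Insert 791: h=0, bucket 0 nonempty -> append to chain.
Final buckets:
0: 525 -> 868 -> 539 -> 959 -> 791
1: ∅
2: ∅
3: ∅
4: ∅
5: ∅
6: 811

4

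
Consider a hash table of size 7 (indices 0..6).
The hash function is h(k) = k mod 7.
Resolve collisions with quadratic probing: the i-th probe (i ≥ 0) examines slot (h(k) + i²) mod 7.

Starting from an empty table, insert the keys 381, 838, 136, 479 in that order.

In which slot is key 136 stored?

Insert 381: h=3, slot 3 empty -> index 3.
Insert 838: h=5, slot 5 empty -> index 5.
Insert 136: h=3, slot 3 occupied -> index 4.
Insert 479: h=3, slots 3,4 occupied -> index 0.
Table: [479, ., ., 381, 136, 838, .]

4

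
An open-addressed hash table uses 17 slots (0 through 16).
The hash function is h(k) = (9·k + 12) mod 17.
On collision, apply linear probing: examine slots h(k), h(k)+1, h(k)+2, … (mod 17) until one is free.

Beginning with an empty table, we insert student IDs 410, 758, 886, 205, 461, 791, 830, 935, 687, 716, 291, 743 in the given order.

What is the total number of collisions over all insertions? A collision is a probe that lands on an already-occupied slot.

Insert 410: h=13, slot 13 empty → index 13.
Insert 758: h=0, slot 0 empty → index 0.
Insert 886: h=13, slot 13 occupied → index 14.
Insert 205: h=4, slot 4 empty → index 4.
Insert 461: h=13, slots 13,14 occupied → index 15.
Insert 791: h=8, slot 8 empty → index 8.
Insert 830: h=2, slot 2 empty → index 2.
Insert 935: h=12, slot 12 empty → index 12.
Insert 687: h=7, slot 7 empty → index 7.
Insert 716: h=13, slots 13,14,15 occupied → index 16.
Insert 291: h=13, slots 13,14,15,16,0 occupied → index 1.
Insert 743: h=1, slots 1,2 occupied → index 3.
Table: [758, 291, 830, 743, 205, —, —, 687, 791, —, —, —, 935, 410, 886, 461, 716]

13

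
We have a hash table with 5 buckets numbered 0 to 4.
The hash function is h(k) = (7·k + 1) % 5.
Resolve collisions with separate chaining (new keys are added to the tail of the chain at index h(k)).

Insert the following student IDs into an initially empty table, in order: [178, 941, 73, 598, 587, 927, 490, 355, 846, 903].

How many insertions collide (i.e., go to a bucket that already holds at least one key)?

178 -> bucket 2
941 -> bucket 3
73 -> bucket 2 (collision)
598 -> bucket 2 (collision)
587 -> bucket 0
927 -> bucket 0 (collision)
490 -> bucket 1
355 -> bucket 1 (collision)
846 -> bucket 3 (collision)
903 -> bucket 2 (collision)
Final buckets:
0: 587 -> 927
1: 490 -> 355
2: 178 -> 73 -> 598 -> 903
3: 941 -> 846
4: -

6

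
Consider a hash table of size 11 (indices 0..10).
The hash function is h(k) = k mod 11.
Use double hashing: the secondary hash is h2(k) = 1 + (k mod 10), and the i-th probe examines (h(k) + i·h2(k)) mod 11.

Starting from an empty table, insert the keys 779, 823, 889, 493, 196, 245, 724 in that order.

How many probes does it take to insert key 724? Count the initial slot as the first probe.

5

779: h=9 → slot 9
823: h=9, h2=4, probe 9,2 → slot 2
889: h=9, h2=10, probe 9,8 → slot 8
493: h=9, h2=4, probe 9,2,6 → slot 6
196: h=9, h2=7, probe 9,5 → slot 5
245: h=3 → slot 3
724: h=9, h2=5, probe 9,3,8,2,7 → slot 7
Table: [—, —, 823, 245, —, 196, 493, 724, 889, 779, —]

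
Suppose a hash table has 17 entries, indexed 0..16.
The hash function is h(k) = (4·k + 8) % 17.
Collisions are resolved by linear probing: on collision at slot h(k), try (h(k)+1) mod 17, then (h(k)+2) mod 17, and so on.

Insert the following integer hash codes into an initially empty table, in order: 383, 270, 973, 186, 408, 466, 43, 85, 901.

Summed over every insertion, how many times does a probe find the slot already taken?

6

Insert 383: h=10, slot 10 empty -> index 10.
Insert 270: h=0, slot 0 empty -> index 0.
Insert 973: h=7, slot 7 empty -> index 7.
Insert 186: h=4, slot 4 empty -> index 4.
Insert 408: h=8, slot 8 empty -> index 8.
Insert 466: h=2, slot 2 empty -> index 2.
Insert 43: h=10, slot 10 occupied -> index 11.
Insert 85: h=8, slot 8 occupied -> index 9.
Insert 901: h=8, slots 8,9,10,11 occupied -> index 12.
Table: [270, ∅, 466, ∅, 186, ∅, ∅, 973, 408, 85, 383, 43, 901, ∅, ∅, ∅, ∅]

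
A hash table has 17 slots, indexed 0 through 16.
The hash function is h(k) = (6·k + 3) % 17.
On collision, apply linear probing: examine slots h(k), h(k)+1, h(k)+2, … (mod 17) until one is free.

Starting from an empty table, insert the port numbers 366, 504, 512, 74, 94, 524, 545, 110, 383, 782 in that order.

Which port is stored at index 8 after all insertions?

366: h=6 → slot 6
504: h=1 → slot 1
512: h=15 → slot 15
74: h=5 → slot 5
94: h=6, probe 6,7 → slot 7
524: h=2 → slot 2
545: h=9 → slot 9
110: h=0 → slot 0
383: h=6, probe 6,7,8 → slot 8
782: h=3 → slot 3
Table: [110, 504, 524, 782, ., 74, 366, 94, 383, 545, ., ., ., ., ., 512, .]

383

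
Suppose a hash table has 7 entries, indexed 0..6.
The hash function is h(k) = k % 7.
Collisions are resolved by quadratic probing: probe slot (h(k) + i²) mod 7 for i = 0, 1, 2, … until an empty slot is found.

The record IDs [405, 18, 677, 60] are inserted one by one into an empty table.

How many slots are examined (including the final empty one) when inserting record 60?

Insert 405: h=6, slot 6 empty -> index 6.
Insert 18: h=4, slot 4 empty -> index 4.
Insert 677: h=5, slot 5 empty -> index 5.
Insert 60: h=4, slots 4,5 occupied -> index 1.
Table: [∅, 60, ∅, ∅, 18, 677, 405]

3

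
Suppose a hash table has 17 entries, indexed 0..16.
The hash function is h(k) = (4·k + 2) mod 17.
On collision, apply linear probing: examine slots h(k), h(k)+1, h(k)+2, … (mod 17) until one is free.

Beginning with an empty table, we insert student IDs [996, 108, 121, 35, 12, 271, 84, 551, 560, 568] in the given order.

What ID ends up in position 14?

568

996: h=8 => slot 8
108: h=9 => slot 9
121: h=10 => slot 10
35: h=6 => slot 6
12: h=16 => slot 16
271: h=15 => slot 15
84: h=15, probe 15,16,0 => slot 0
551: h=13 => slot 13
560: h=15, probe 15,16,0,1 => slot 1
568: h=13, probe 13,14 => slot 14
Table: [84, 560, _, _, _, _, 35, _, 996, 108, 121, _, _, 551, 568, 271, 12]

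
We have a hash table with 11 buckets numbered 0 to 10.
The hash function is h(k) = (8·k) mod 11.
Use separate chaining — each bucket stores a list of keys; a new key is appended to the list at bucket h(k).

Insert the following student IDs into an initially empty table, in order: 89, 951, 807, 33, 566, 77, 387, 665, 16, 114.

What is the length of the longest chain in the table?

4

Insert 89: h=8, bucket 8 empty -> new chain.
Insert 951: h=7, bucket 7 empty -> new chain.
Insert 807: h=10, bucket 10 empty -> new chain.
Insert 33: h=0, bucket 0 empty -> new chain.
Insert 566: h=7, bucket 7 nonempty -> append to chain.
Insert 77: h=0, bucket 0 nonempty -> append to chain.
Insert 387: h=5, bucket 5 empty -> new chain.
Insert 665: h=7, bucket 7 nonempty -> append to chain.
Insert 16: h=7, bucket 7 nonempty -> append to chain.
Insert 114: h=10, bucket 10 nonempty -> append to chain.
Final buckets:
0: 33 -> 77
1: -
2: -
3: -
4: -
5: 387
6: -
7: 951 -> 566 -> 665 -> 16
8: 89
9: -
10: 807 -> 114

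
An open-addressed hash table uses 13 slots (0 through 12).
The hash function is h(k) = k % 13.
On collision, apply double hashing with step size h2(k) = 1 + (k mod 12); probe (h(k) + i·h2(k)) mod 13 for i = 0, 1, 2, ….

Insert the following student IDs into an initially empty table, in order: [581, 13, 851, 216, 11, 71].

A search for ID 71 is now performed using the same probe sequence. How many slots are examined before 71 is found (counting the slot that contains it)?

581: h=9 => slot 9
13: h=0 => slot 0
851: h=6 => slot 6
216: h=8 => slot 8
11: h=11 => slot 11
71: h=6, h2=12, probe 6,5 => slot 5
Table: [13, _, _, _, _, 71, 851, _, 216, 581, _, 11, _]
Lookup 71: h=6, h2=12, probe 6,5 → found at 5.

2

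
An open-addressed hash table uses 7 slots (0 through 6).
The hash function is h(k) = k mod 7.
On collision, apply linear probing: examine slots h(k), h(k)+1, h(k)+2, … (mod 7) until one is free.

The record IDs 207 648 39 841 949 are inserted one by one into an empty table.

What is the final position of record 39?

Insert 207: h=4, slot 4 empty → index 4.
Insert 648: h=4, slot 4 occupied → index 5.
Insert 39: h=4, slots 4,5 occupied → index 6.
Insert 841: h=1, slot 1 empty → index 1.
Insert 949: h=4, slots 4,5,6 occupied → index 0.
Table: [949, 841, —, —, 207, 648, 39]

6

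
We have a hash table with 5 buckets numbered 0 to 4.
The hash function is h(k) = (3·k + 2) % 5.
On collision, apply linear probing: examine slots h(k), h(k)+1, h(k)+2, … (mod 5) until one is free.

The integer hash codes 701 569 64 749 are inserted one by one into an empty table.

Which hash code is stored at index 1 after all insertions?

64

Insert 701: h=0, slot 0 empty -> index 0.
Insert 569: h=4, slot 4 empty -> index 4.
Insert 64: h=4, slots 4,0 occupied -> index 1.
Insert 749: h=4, slots 4,0,1 occupied -> index 2.
Table: [701, 64, 749, —, 569]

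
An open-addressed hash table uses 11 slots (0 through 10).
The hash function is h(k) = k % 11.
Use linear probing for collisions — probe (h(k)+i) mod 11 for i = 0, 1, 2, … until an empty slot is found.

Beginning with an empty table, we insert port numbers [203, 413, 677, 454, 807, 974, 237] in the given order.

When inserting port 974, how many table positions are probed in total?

3

Insert 203: h=5, slot 5 empty => index 5.
Insert 413: h=6, slot 6 empty => index 6.
Insert 677: h=6, slot 6 occupied => index 7.
Insert 454: h=3, slot 3 empty => index 3.
Insert 807: h=4, slot 4 empty => index 4.
Insert 974: h=6, slots 6,7 occupied => index 8.
Insert 237: h=6, slots 6,7,8 occupied => index 9.
Table: [—, —, —, 454, 807, 203, 413, 677, 974, 237, —]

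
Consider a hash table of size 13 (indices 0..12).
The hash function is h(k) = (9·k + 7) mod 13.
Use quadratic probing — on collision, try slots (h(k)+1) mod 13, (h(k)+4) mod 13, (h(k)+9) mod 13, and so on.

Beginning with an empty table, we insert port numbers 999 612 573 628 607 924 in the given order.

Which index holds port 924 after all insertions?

7

999: h=2 => slot 2
612: h=3 => slot 3
573: h=3, probe 3,4 => slot 4
628: h=4, probe 4,5 => slot 5
607: h=10 => slot 10
924: h=3, probe 3,4,7 => slot 7
Table: [_, _, 999, 612, 573, 628, _, 924, _, _, 607, _, _]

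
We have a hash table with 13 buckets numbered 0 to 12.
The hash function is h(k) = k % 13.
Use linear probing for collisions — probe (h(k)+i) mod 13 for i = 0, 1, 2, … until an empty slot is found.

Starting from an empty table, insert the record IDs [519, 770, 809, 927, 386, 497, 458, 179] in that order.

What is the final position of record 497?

6

519 hashes to 12; slot 12 is free → place at 12.
770 hashes to 3; slot 3 is free → place at 3.
809 hashes to 3; 3 taken → place at 4.
927 hashes to 4; 4 taken → place at 5.
386 hashes to 9; slot 9 is free → place at 9.
497 hashes to 3; 3,4,5 taken → place at 6.
458 hashes to 3; 3,4,5,6 taken → place at 7.
179 hashes to 10; slot 10 is free → place at 10.
Table: [∅, ∅, ∅, 770, 809, 927, 497, 458, ∅, 386, 179, ∅, 519]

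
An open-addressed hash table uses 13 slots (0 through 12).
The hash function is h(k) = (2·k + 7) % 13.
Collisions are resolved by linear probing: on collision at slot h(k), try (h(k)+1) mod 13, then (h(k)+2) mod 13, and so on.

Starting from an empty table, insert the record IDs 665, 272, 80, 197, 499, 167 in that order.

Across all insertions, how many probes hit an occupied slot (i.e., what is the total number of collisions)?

3

Insert 665: h=11, slot 11 empty -> index 11.
Insert 272: h=5, slot 5 empty -> index 5.
Insert 80: h=11, slot 11 occupied -> index 12.
Insert 197: h=11, slots 11,12 occupied -> index 0.
Insert 499: h=4, slot 4 empty -> index 4.
Insert 167: h=3, slot 3 empty -> index 3.
Table: [197, _, _, 167, 499, 272, _, _, _, _, _, 665, 80]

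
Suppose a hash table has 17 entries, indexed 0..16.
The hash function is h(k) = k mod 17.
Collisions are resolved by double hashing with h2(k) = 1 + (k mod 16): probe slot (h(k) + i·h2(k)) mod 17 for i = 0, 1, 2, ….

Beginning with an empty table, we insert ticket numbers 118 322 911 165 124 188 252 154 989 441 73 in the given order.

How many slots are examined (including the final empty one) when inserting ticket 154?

3

Insert 118: h=16, slot 16 empty -> index 16.
Insert 322: h=16, h2=3, slot 16 occupied -> index 2.
Insert 911: h=10, slot 10 empty -> index 10.
Insert 165: h=12, slot 12 empty -> index 12.
Insert 124: h=5, slot 5 empty -> index 5.
Insert 188: h=1, slot 1 empty -> index 1.
Insert 252: h=14, slot 14 empty -> index 14.
Insert 154: h=1, h2=11, slots 1,12 occupied -> index 6.
Insert 989: h=3, slot 3 empty -> index 3.
Insert 441: h=16, h2=10, slot 16 occupied -> index 9.
Insert 73: h=5, h2=10, slot 5 occupied -> index 15.
Table: [∅, 188, 322, 989, ∅, 124, 154, ∅, ∅, 441, 911, ∅, 165, ∅, 252, 73, 118]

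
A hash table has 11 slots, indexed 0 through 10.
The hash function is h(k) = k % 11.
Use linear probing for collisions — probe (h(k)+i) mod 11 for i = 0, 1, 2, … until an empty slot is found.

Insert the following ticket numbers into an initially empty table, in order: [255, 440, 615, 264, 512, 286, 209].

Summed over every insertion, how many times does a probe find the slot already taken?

Insert 255: h=2, slot 2 empty => index 2.
Insert 440: h=0, slot 0 empty => index 0.
Insert 615: h=10, slot 10 empty => index 10.
Insert 264: h=0, slot 0 occupied => index 1.
Insert 512: h=6, slot 6 empty => index 6.
Insert 286: h=0, slots 0,1,2 occupied => index 3.
Insert 209: h=0, slots 0,1,2,3 occupied => index 4.
Table: [440, 264, 255, 286, 209, ∅, 512, ∅, ∅, ∅, 615]

8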